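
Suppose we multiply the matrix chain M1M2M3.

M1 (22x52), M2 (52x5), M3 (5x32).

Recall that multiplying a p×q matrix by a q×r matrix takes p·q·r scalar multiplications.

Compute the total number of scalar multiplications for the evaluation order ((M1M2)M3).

9240

(M1M2): 22×52 by 52×5 → 22×5, cost 22·52·5 = 5720
((M1M2)M3): 22×5 by 5×32 → 22×32, cost 22·5·32 = 3520; cumulative 9240
Total: 9240 scalar multiplications.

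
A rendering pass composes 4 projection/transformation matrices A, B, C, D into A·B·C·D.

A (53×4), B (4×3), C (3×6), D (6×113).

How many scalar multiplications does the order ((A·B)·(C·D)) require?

20637

(A·B): 53×4 by 4×3 → 53×3, cost 53·4·3 = 636
(C·D): 3×6 by 6×113 → 3×113, cost 3·6·113 = 2034
((A·B)·(C·D)): 53×3 by 3×113 → 53×113, cost 53·3·113 = 17967; cumulative 20637
Total: 20637 scalar multiplications.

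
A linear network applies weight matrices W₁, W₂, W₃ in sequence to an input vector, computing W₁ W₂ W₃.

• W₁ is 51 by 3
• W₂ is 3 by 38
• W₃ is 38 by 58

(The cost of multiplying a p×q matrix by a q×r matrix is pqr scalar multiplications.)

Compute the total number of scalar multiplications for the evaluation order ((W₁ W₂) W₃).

(W₁ W₂): 51×3 by 3×38 → 51×38, cost 51·3·38 = 5814
((W₁ W₂) W₃): 51×38 by 38×58 → 51×58, cost 51·38·58 = 112404; cumulative 118218
Total: 118218 scalar multiplications.

118218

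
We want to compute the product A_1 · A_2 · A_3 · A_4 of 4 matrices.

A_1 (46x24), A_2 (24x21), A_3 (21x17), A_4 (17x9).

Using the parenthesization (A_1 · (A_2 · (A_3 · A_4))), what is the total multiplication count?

(A_3 · A_4): 21×17 by 17×9 → 21×9, cost 21·17·9 = 3213
(A_2 · (A_3 · A_4)): 24×21 by 21×9 → 24×9, cost 24·21·9 = 4536; cumulative 7749
(A_1 · (A_2 · (A_3 · A_4))): 46×24 by 24×9 → 46×9, cost 46·24·9 = 9936; cumulative 17685
Total: 17685 scalar multiplications.

17685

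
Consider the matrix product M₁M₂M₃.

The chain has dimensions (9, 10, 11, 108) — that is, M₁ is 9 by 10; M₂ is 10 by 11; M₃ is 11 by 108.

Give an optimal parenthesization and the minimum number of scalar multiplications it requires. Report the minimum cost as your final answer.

(M₁(M₂M₃)): cost 21600.
((M₁M₂)M₃): cost 11682.
Optimal: ((M₁M₂)M₃) with cost 11682.

11682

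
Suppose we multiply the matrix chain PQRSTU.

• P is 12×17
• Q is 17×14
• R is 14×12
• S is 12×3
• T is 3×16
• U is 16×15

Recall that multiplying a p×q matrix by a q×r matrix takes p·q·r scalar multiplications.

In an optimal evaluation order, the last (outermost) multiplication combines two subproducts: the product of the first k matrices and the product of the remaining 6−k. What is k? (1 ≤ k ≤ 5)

Adjacent pairs: PQ = 12·17·14 = 2856; QR = 17·14·12 = 2856; RS = 14·12·3 = 504; ST = 12·3·16 = 576; TU = 3·16·15 = 720.
Length 3: P..R: k=1: 0+2856+12·17·12=5304; k=2: 2856+0+12·14·12=4872 → min 4872 | Q..S: k=2: 0+504+17·14·3=1218; k=3: 2856+0+17·12·3=3468 → min 1218 | R..T: k=3: 0+576+14·12·16=3264; k=4: 504+0+14·3·16=1176 → min 1176 | S..U: k=4: 0+720+12·3·15=1260; k=5: 576+0+12·16·15=3456 → min 1260.
Length 4: P..S: k=1: 0+1218+12·17·3=1830; k=2: 2856+504+12·14·3=3864; k=3: 4872+0+12·12·3=5304 → min 1830 | Q..T: k=2: 0+1176+17·14·16=4984; k=3: 2856+576+17·12·16=6696; k=4: 1218+0+17·3·16=2034 → min 2034 | R..U: k=3: 0+1260+14·12·15=3780; k=4: 504+720+14·3·15=1854; k=5: 1176+0+14·16·15=4536 → min 1854.
Length 5: P..T: k=1: 0+2034+12·17·16=5298; k=2: 2856+1176+12·14·16=6720; k=3: 4872+576+12·12·16=7752; k=4: 1830+0+12·3·16=2406 → min 2406 | Q..U: k=2: 0+1854+17·14·15=5424; k=3: 2856+1260+17·12·15=7176; k=4: 1218+720+17·3·15=2703; k=5: 2034+0+17·16·15=6114 → min 2703.
Top-level splits: k=1: (P..P)·(Q..U) → 0+2703+12·17·15 = 5763; k=2: (P..Q)·(R..U) → 2856+1854+12·14·15 = 7230; k=3: (P..R)·(S..U) → 4872+1260+12·12·15 = 8292; k=4: (P..S)·(T..U) → 1830+720+12·3·15 = 3090; k=5: (P..T)·(U..U) → 2406+0+12·16·15 = 5286.
Best split is after S, i.e. k = 4.

4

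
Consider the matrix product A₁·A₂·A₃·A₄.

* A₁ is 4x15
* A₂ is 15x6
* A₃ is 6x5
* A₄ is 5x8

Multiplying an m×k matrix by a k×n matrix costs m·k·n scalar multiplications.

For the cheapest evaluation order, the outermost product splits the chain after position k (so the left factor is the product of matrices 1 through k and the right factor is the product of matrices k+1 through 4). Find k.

3

Adjacent pairs: A₁A₂ = 4·15·6 = 360; A₂A₃ = 15·6·5 = 450; A₃A₄ = 6·5·8 = 240.
Length 3: A₁..A₃: k=1: 0+450+4·15·5=750; k=2: 360+0+4·6·5=480 → min 480 | A₂..A₄: k=2: 0+240+15·6·8=960; k=3: 450+0+15·5·8=1050 → min 960.
Top-level splits: k=1: (A₁..A₁)·(A₂..A₄) → 0+960+4·15·8 = 1440; k=2: (A₁..A₂)·(A₃..A₄) → 360+240+4·6·8 = 792; k=3: (A₁..A₃)·(A₄..A₄) → 480+0+4·5·8 = 640.
Best split is after A₃, i.e. k = 3.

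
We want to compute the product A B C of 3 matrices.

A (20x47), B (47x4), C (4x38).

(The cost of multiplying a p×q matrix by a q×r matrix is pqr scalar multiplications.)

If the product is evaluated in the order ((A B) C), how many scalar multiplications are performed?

6800

(A B): 20×47 by 47×4 → 20×4, cost 20·47·4 = 3760
((A B) C): 20×4 by 4×38 → 20×38, cost 20·4·38 = 3040; cumulative 6800
Total: 6800 scalar multiplications.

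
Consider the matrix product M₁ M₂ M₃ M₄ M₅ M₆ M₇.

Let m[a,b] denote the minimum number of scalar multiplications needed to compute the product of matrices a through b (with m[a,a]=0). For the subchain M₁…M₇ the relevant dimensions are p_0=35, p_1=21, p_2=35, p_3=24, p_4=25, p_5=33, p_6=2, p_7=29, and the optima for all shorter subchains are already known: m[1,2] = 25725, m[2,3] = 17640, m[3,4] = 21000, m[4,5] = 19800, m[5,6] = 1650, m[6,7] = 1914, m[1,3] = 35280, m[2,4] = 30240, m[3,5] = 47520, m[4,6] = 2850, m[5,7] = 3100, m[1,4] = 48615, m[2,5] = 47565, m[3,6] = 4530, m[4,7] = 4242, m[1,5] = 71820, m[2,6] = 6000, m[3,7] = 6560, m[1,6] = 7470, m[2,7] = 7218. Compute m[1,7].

9500

m[1,7] = min over k∈[1,6] of m[1,k]+m[k+1,7]+p_{0}·p_k·p_{7}.
k=1: 0 + 7218 + 35·21·29 = 28533; k=2: 25725 + 6560 + 35·35·29 = 67810; k=3: 35280 + 4242 + 35·24·29 = 63882; k=4: 48615 + 3100 + 35·25·29 = 77090; k=5: 71820 + 1914 + 35·33·29 = 107229; k=6: 7470 + 0 + 35·2·29 = 9500.
Minimum: 9500 at k=6.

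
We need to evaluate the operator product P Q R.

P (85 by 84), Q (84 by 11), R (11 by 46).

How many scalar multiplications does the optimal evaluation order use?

121550

Order (P (Q R)): (Q R): 84×11 by 11×46 → 84×46, cost 84·11·46 = 42504; (P (Q R)): 85×84 by 84×46 → 85×46, cost 85·84·46 = 328440; cumulative 370944. Total 370944.
Order ((P Q) R): (P Q): 85×84 by 84×11 → 85×11, cost 85·84·11 = 78540; ((P Q) R): 85×11 by 11×46 → 85×46, cost 85·11·46 = 43010; cumulative 121550. Total 121550.
Minimum: 121550.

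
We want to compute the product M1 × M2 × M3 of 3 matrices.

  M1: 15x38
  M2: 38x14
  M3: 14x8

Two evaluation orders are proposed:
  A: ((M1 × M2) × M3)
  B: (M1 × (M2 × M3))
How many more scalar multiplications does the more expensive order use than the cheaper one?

844

Order A = ((M1 × M2) × M3): (M1 × M2): 15×38 by 38×14 → 15×14, cost 15·38·14 = 7980; ((M1 × M2) × M3): 15×14 by 14×8 → 15×8, cost 15·14·8 = 1680; cumulative 9660. Total 9660.
Order B = (M1 × (M2 × M3)): (M2 × M3): 38×14 by 14×8 → 38×8, cost 38·14·8 = 4256; (M1 × (M2 × M3)): 15×38 by 38×8 → 15×8, cost 15·38·8 = 4560; cumulative 8816. Total 8816.
Difference: |9660 − 8816| = 844.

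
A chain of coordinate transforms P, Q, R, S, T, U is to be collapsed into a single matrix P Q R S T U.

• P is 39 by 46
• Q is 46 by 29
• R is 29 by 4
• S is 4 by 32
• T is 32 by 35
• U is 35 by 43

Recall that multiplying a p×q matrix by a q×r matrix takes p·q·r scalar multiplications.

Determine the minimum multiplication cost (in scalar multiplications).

Adjacent pairs: PQ = 39·46·29 = 52026; QR = 46·29·4 = 5336; RS = 29·4·32 = 3712; ST = 4·32·35 = 4480; TU = 32·35·43 = 48160.
Length 3: P..R: k=1: 0+5336+39·46·4=12512; k=2: 52026+0+39·29·4=56550 → min 12512 | Q..S: k=2: 0+3712+46·29·32=46400; k=3: 5336+0+46·4·32=11224 → min 11224 | R..T: k=3: 0+4480+29·4·35=8540; k=4: 3712+0+29·32·35=36192 → min 8540 | S..U: k=4: 0+48160+4·32·43=53664; k=5: 4480+0+4·35·43=10500 → min 10500.
Length 4: P..S: k=1: 0+11224+39·46·32=68632; k=2: 52026+3712+39·29·32=91930; k=3: 12512+0+39·4·32=17504 → min 17504 | Q..T: k=2: 0+8540+46·29·35=55230; k=3: 5336+4480+46·4·35=16256; k=4: 11224+0+46·32·35=62744 → min 16256 | R..U: k=3: 0+10500+29·4·43=15488; k=4: 3712+48160+29·32·43=91776; k=5: 8540+0+29·35·43=52185 → min 15488.
Length 5: P..T: k=1: 0+16256+39·46·35=79046; k=2: 52026+8540+39·29·35=100151; k=3: 12512+4480+39·4·35=22452; k=4: 17504+0+39·32·35=61184 → min 22452 | Q..U: k=2: 0+15488+46·29·43=72850; k=3: 5336+10500+46·4·43=23748; k=4: 11224+48160+46·32·43=122680; k=5: 16256+0+46·35·43=85486 → min 23748.
Length 6: P..U: k=1: 0+23748+39·46·43=100890; k=2: 52026+15488+39·29·43=116147; k=3: 12512+10500+39·4·43=29720; k=4: 17504+48160+39·32·43=119328; k=5: 22452+0+39·35·43=81147 → min 29720.
Optimal order: ((P (Q R)) ((S T) U)) with cost 29720.

29720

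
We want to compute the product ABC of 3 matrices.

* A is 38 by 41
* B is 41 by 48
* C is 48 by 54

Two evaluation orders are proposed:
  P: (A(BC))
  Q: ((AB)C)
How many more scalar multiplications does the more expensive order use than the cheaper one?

Order P = (A(BC)): (BC): 41×48 by 48×54 → 41×54, cost 41·48·54 = 106272; (A(BC)): 38×41 by 41×54 → 38×54, cost 38·41·54 = 84132; cumulative 190404. Total 190404.
Order Q = ((AB)C): (AB): 38×41 by 41×48 → 38×48, cost 38·41·48 = 74784; ((AB)C): 38×48 by 48×54 → 38×54, cost 38·48·54 = 98496; cumulative 173280. Total 173280.
Difference: |190404 − 173280| = 17124.

17124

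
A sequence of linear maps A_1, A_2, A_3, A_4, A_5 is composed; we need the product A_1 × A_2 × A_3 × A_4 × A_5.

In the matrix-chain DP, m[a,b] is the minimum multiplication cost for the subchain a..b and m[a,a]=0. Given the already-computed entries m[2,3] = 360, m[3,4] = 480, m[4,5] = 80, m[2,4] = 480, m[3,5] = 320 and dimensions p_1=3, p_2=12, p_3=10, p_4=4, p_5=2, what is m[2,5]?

m[2,5] = min over k∈[2,4] of m[2,k]+m[k+1,5]+p_{1}·p_k·p_{5}.
k=2: 0 + 320 + 3·12·2 = 392; k=3: 360 + 80 + 3·10·2 = 500; k=4: 480 + 0 + 3·4·2 = 504.
Minimum: 392 at k=2.

392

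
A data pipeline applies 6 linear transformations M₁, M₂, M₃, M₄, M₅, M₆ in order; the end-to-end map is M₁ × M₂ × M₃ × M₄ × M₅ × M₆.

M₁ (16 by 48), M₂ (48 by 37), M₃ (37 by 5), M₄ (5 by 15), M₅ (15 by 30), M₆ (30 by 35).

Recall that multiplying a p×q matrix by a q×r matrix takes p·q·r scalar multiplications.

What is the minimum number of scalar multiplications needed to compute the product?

23020

Adjacent pairs: M₁M₂ = 16·48·37 = 28416; M₂M₃ = 48·37·5 = 8880; M₃M₄ = 37·5·15 = 2775; M₄M₅ = 5·15·30 = 2250; M₅M₆ = 15·30·35 = 15750.
Length 3: M₁..M₃: k=1: 0+8880+16·48·5=12720; k=2: 28416+0+16·37·5=31376 → min 12720 | M₂..M₄: k=2: 0+2775+48·37·15=29415; k=3: 8880+0+48·5·15=12480 → min 12480 | M₃..M₅: k=3: 0+2250+37·5·30=7800; k=4: 2775+0+37·15·30=19425 → min 7800 | M₄..M₆: k=4: 0+15750+5·15·35=18375; k=5: 2250+0+5·30·35=7500 → min 7500.
Length 4: M₁..M₄: k=1: 0+12480+16·48·15=24000; k=2: 28416+2775+16·37·15=40071; k=3: 12720+0+16·5·15=13920 → min 13920 | M₂..M₅: k=2: 0+7800+48·37·30=61080; k=3: 8880+2250+48·5·30=18330; k=4: 12480+0+48·15·30=34080 → min 18330 | M₃..M₆: k=3: 0+7500+37·5·35=13975; k=4: 2775+15750+37·15·35=37950; k=5: 7800+0+37·30·35=46650 → min 13975.
Length 5: M₁..M₅: k=1: 0+18330+16·48·30=41370; k=2: 28416+7800+16·37·30=53976; k=3: 12720+2250+16·5·30=17370; k=4: 13920+0+16·15·30=21120 → min 17370 | M₂..M₆: k=2: 0+13975+48·37·35=76135; k=3: 8880+7500+48·5·35=24780; k=4: 12480+15750+48·15·35=53430; k=5: 18330+0+48·30·35=68730 → min 24780.
Length 6: M₁..M₆: k=1: 0+24780+16·48·35=51660; k=2: 28416+13975+16·37·35=63111; k=3: 12720+7500+16·5·35=23020; k=4: 13920+15750+16·15·35=38070; k=5: 17370+0+16·30·35=34170 → min 23020.
Optimal order: ((M₁ × (M₂ × M₃)) × ((M₄ × M₅) × M₆)) with cost 23020.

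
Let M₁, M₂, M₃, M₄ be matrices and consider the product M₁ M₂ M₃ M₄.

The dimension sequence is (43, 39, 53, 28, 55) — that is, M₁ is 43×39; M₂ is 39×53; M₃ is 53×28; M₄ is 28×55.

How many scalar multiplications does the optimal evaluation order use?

171052

Adjacent pairs: M₁M₂ = 43·39·53 = 88881; M₂M₃ = 39·53·28 = 57876; M₃M₄ = 53·28·55 = 81620.
Length 3: M₁..M₃: k=1: 0+57876+43·39·28=104832; k=2: 88881+0+43·53·28=152693 → min 104832 | M₂..M₄: k=2: 0+81620+39·53·55=195305; k=3: 57876+0+39·28·55=117936 → min 117936.
Length 4: M₁..M₄: k=1: 0+117936+43·39·55=210171; k=2: 88881+81620+43·53·55=295846; k=3: 104832+0+43·28·55=171052 → min 171052.
Optimal order: ((M₁ (M₂ M₃)) M₄) with cost 171052.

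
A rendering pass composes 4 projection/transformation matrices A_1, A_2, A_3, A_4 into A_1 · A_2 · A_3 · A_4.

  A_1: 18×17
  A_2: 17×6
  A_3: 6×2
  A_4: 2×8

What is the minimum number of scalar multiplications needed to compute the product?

Adjacent pairs: A_1A_2 = 18·17·6 = 1836; A_2A_3 = 17·6·2 = 204; A_3A_4 = 6·2·8 = 96.
Length 3: A_1..A_3: k=1: 0+204+18·17·2=816; k=2: 1836+0+18·6·2=2052 → min 816 | A_2..A_4: k=2: 0+96+17·6·8=912; k=3: 204+0+17·2·8=476 → min 476.
Length 4: A_1..A_4: k=1: 0+476+18·17·8=2924; k=2: 1836+96+18·6·8=2796; k=3: 816+0+18·2·8=1104 → min 1104.
Optimal order: ((A_1 · (A_2 · A_3)) · A_4) with cost 1104.

1104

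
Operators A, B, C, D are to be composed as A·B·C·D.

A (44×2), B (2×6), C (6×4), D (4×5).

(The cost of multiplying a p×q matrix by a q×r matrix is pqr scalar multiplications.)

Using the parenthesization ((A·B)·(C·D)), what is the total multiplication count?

(A·B): 44×2 by 2×6 → 44×6, cost 44·2·6 = 528
(C·D): 6×4 by 4×5 → 6×5, cost 6·4·5 = 120
((A·B)·(C·D)): 44×6 by 6×5 → 44×5, cost 44·6·5 = 1320; cumulative 1968
Total: 1968 scalar multiplications.

1968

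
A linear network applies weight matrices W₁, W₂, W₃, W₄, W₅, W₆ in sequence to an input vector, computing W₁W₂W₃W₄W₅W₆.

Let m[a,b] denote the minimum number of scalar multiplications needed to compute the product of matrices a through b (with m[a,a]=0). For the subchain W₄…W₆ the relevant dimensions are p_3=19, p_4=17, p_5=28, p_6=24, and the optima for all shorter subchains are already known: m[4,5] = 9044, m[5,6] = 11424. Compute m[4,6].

19176

m[4,6] = min over k∈[4,5] of m[4,k]+m[k+1,6]+p_{3}·p_k·p_{6}.
k=4: 0 + 11424 + 19·17·24 = 19176; k=5: 9044 + 0 + 19·28·24 = 21812.
Minimum: 19176 at k=4.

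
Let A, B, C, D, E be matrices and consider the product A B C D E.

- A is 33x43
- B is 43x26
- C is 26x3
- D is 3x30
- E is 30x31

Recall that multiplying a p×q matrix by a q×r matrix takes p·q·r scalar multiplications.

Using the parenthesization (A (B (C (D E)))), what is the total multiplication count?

83855

(D E): 3×30 by 30×31 → 3×31, cost 3·30·31 = 2790
(C (D E)): 26×3 by 3×31 → 26×31, cost 26·3·31 = 2418; cumulative 5208
(B (C (D E))): 43×26 by 26×31 → 43×31, cost 43·26·31 = 34658; cumulative 39866
(A (B (C (D E)))): 33×43 by 43×31 → 33×31, cost 33·43·31 = 43989; cumulative 83855
Total: 83855 scalar multiplications.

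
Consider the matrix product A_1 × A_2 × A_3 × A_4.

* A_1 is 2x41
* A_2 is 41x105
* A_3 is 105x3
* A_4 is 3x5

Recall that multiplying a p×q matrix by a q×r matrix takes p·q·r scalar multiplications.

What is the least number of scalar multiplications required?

Adjacent pairs: A_1A_2 = 2·41·105 = 8610; A_2A_3 = 41·105·3 = 12915; A_3A_4 = 105·3·5 = 1575.
Length 3: A_1..A_3: k=1: 0+12915+2·41·3=13161; k=2: 8610+0+2·105·3=9240 → min 9240 | A_2..A_4: k=2: 0+1575+41·105·5=23100; k=3: 12915+0+41·3·5=13530 → min 13530.
Length 4: A_1..A_4: k=1: 0+13530+2·41·5=13940; k=2: 8610+1575+2·105·5=11235; k=3: 9240+0+2·3·5=9270 → min 9270.
Optimal order: (((A_1 × A_2) × A_3) × A_4) with cost 9270.

9270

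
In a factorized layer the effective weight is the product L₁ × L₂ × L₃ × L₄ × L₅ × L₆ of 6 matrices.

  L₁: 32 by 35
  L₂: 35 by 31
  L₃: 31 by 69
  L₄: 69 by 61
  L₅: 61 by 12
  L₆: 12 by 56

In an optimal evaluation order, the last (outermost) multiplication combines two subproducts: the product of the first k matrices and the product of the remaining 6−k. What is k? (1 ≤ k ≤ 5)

5

Adjacent pairs: L₁L₂ = 32·35·31 = 34720; L₂L₃ = 35·31·69 = 74865; L₃L₄ = 31·69·61 = 130479; L₄L₅ = 69·61·12 = 50508; L₅L₆ = 61·12·56 = 40992.
Length 3: L₁..L₃: k=1: 0+74865+32·35·69=152145; k=2: 34720+0+32·31·69=103168 → min 103168 | L₂..L₄: k=2: 0+130479+35·31·61=196664; k=3: 74865+0+35·69·61=222180 → min 196664 | L₃..L₅: k=3: 0+50508+31·69·12=76176; k=4: 130479+0+31·61·12=153171 → min 76176 | L₄..L₆: k=4: 0+40992+69·61·56=276696; k=5: 50508+0+69·12·56=96876 → min 96876.
Length 4: L₁..L₄: k=1: 0+196664+32·35·61=264984; k=2: 34720+130479+32·31·61=225711; k=3: 103168+0+32·69·61=237856 → min 225711 | L₂..L₅: k=2: 0+76176+35·31·12=89196; k=3: 74865+50508+35·69·12=154353; k=4: 196664+0+35·61·12=222284 → min 89196 | L₃..L₆: k=3: 0+96876+31·69·56=216660; k=4: 130479+40992+31·61·56=277367; k=5: 76176+0+31·12·56=97008 → min 97008.
Length 5: L₁..L₅: k=1: 0+89196+32·35·12=102636; k=2: 34720+76176+32·31·12=122800; k=3: 103168+50508+32·69·12=180172; k=4: 225711+0+32·61·12=249135 → min 102636 | L₂..L₆: k=2: 0+97008+35·31·56=157768; k=3: 74865+96876+35·69·56=306981; k=4: 196664+40992+35·61·56=357216; k=5: 89196+0+35·12·56=112716 → min 112716.
Top-level splits: k=1: (L₁..L₁)·(L₂..L₆) → 0+112716+32·35·56 = 175436; k=2: (L₁..L₂)·(L₃..L₆) → 34720+97008+32·31·56 = 187280; k=3: (L₁..L₃)·(L₄..L₆) → 103168+96876+32·69·56 = 323692; k=4: (L₁..L₄)·(L₅..L₆) → 225711+40992+32·61·56 = 376015; k=5: (L₁..L₅)·(L₆..L₆) → 102636+0+32·12·56 = 124140.
Best split is after L₅, i.e. k = 5.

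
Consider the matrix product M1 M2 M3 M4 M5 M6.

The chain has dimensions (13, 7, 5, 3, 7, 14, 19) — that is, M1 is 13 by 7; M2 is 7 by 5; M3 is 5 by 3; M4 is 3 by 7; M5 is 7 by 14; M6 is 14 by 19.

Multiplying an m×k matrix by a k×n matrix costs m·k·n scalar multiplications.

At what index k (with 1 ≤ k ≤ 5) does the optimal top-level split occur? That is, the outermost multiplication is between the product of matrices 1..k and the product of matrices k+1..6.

3

Adjacent pairs: M1M2 = 13·7·5 = 455; M2M3 = 7·5·3 = 105; M3M4 = 5·3·7 = 105; M4M5 = 3·7·14 = 294; M5M6 = 7·14·19 = 1862.
Length 3: M1..M3: k=1: 0+105+13·7·3=378; k=2: 455+0+13·5·3=650 → min 378 | M2..M4: k=2: 0+105+7·5·7=350; k=3: 105+0+7·3·7=252 → min 252 | M3..M5: k=3: 0+294+5·3·14=504; k=4: 105+0+5·7·14=595 → min 504 | M4..M6: k=4: 0+1862+3·7·19=2261; k=5: 294+0+3·14·19=1092 → min 1092.
Length 4: M1..M4: k=1: 0+252+13·7·7=889; k=2: 455+105+13·5·7=1015; k=3: 378+0+13·3·7=651 → min 651 | M2..M5: k=2: 0+504+7·5·14=994; k=3: 105+294+7·3·14=693; k=4: 252+0+7·7·14=938 → min 693 | M3..M6: k=3: 0+1092+5·3·19=1377; k=4: 105+1862+5·7·19=2632; k=5: 504+0+5·14·19=1834 → min 1377.
Length 5: M1..M5: k=1: 0+693+13·7·14=1967; k=2: 455+504+13·5·14=1869; k=3: 378+294+13·3·14=1218; k=4: 651+0+13·7·14=1925 → min 1218 | M2..M6: k=2: 0+1377+7·5·19=2042; k=3: 105+1092+7·3·19=1596; k=4: 252+1862+7·7·19=3045; k=5: 693+0+7·14·19=2555 → min 1596.
Top-level splits: k=1: (M1..M1)·(M2..M6) → 0+1596+13·7·19 = 3325; k=2: (M1..M2)·(M3..M6) → 455+1377+13·5·19 = 3067; k=3: (M1..M3)·(M4..M6) → 378+1092+13·3·19 = 2211; k=4: (M1..M4)·(M5..M6) → 651+1862+13·7·19 = 4242; k=5: (M1..M5)·(M6..M6) → 1218+0+13·14·19 = 4676.
Best split is after M3, i.e. k = 3.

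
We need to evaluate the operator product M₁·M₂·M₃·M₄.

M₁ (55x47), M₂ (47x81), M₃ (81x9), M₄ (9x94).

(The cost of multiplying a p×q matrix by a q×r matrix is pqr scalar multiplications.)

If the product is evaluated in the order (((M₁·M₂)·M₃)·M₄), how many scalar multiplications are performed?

296010

(M₁·M₂): 55×47 by 47×81 → 55×81, cost 55·47·81 = 209385
((M₁·M₂)·M₃): 55×81 by 81×9 → 55×9, cost 55·81·9 = 40095; cumulative 249480
(((M₁·M₂)·M₃)·M₄): 55×9 by 9×94 → 55×94, cost 55·9·94 = 46530; cumulative 296010
Total: 296010 scalar multiplications.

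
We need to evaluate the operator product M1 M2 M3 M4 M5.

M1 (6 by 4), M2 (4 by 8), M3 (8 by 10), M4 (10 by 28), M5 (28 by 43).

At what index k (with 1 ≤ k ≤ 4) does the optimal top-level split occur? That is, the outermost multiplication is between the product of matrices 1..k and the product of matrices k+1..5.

Adjacent pairs: M1M2 = 6·4·8 = 192; M2M3 = 4·8·10 = 320; M3M4 = 8·10·28 = 2240; M4M5 = 10·28·43 = 12040.
Length 3: M1..M3: k=1: 0+320+6·4·10=560; k=2: 192+0+6·8·10=672 → min 560 | M2..M4: k=2: 0+2240+4·8·28=3136; k=3: 320+0+4·10·28=1440 → min 1440 | M3..M5: k=3: 0+12040+8·10·43=15480; k=4: 2240+0+8·28·43=11872 → min 11872.
Length 4: M1..M4: k=1: 0+1440+6·4·28=2112; k=2: 192+2240+6·8·28=3776; k=3: 560+0+6·10·28=2240 → min 2112 | M2..M5: k=2: 0+11872+4·8·43=13248; k=3: 320+12040+4·10·43=14080; k=4: 1440+0+4·28·43=6256 → min 6256.
Top-level splits: k=1: (M1..M1)·(M2..M5) → 0+6256+6·4·43 = 7288; k=2: (M1..M2)·(M3..M5) → 192+11872+6·8·43 = 14128; k=3: (M1..M3)·(M4..M5) → 560+12040+6·10·43 = 15180; k=4: (M1..M4)·(M5..M5) → 2112+0+6·28·43 = 9336.
Best split is after M1, i.e. k = 1.

1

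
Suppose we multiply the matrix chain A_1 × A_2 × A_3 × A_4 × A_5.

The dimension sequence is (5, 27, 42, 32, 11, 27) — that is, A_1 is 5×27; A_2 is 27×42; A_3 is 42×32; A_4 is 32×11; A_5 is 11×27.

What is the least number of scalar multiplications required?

15635

Adjacent pairs: A_1A_2 = 5·27·42 = 5670; A_2A_3 = 27·42·32 = 36288; A_3A_4 = 42·32·11 = 14784; A_4A_5 = 32·11·27 = 9504.
Length 3: A_1..A_3: k=1: 0+36288+5·27·32=40608; k=2: 5670+0+5·42·32=12390 → min 12390 | A_2..A_4: k=2: 0+14784+27·42·11=27258; k=3: 36288+0+27·32·11=45792 → min 27258 | A_3..A_5: k=3: 0+9504+42·32·27=45792; k=4: 14784+0+42·11·27=27258 → min 27258.
Length 4: A_1..A_4: k=1: 0+27258+5·27·11=28743; k=2: 5670+14784+5·42·11=22764; k=3: 12390+0+5·32·11=14150 → min 14150 | A_2..A_5: k=2: 0+27258+27·42·27=57876; k=3: 36288+9504+27·32·27=69120; k=4: 27258+0+27·11·27=35277 → min 35277.
Length 5: A_1..A_5: k=1: 0+35277+5·27·27=38922; k=2: 5670+27258+5·42·27=38598; k=3: 12390+9504+5·32·27=26214; k=4: 14150+0+5·11·27=15635 → min 15635.
Optimal order: ((((A_1 × A_2) × A_3) × A_4) × A_5) with cost 15635.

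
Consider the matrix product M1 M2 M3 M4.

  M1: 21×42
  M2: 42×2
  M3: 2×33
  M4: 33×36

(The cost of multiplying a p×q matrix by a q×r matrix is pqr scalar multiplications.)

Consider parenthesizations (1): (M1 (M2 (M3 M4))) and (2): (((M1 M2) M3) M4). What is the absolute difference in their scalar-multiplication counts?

Order (1) = (M1 (M2 (M3 M4))): (M3 M4): 2×33 by 33×36 → 2×36, cost 2·33·36 = 2376; (M2 (M3 M4)): 42×2 by 2×36 → 42×36, cost 42·2·36 = 3024; cumulative 5400; (M1 (M2 (M3 M4))): 21×42 by 42×36 → 21×36, cost 21·42·36 = 31752; cumulative 37152. Total 37152.
Order (2) = (((M1 M2) M3) M4): (M1 M2): 21×42 by 42×2 → 21×2, cost 21·42·2 = 1764; ((M1 M2) M3): 21×2 by 2×33 → 21×33, cost 21·2·33 = 1386; cumulative 3150; (((M1 M2) M3) M4): 21×33 by 33×36 → 21×36, cost 21·33·36 = 24948; cumulative 28098. Total 28098.
Difference: |37152 − 28098| = 9054.

9054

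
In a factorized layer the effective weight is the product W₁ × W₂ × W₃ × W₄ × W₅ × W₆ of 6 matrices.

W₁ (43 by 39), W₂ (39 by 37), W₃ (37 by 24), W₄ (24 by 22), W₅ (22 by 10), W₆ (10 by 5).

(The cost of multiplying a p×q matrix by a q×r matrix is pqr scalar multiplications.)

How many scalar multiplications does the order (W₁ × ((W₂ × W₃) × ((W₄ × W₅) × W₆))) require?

(W₂ × W₃): 39×37 by 37×24 → 39×24, cost 39·37·24 = 34632
(W₄ × W₅): 24×22 by 22×10 → 24×10, cost 24·22·10 = 5280
((W₄ × W₅) × W₆): 24×10 by 10×5 → 24×5, cost 24·10·5 = 1200; cumulative 6480
((W₂ × W₃) × ((W₄ × W₅) × W₆)): 39×24 by 24×5 → 39×5, cost 39·24·5 = 4680; cumulative 45792
(W₁ × ((W₂ × W₃) × ((W₄ × W₅) × W₆))): 43×39 by 39×5 → 43×5, cost 43·39·5 = 8385; cumulative 54177
Total: 54177 scalar multiplications.

54177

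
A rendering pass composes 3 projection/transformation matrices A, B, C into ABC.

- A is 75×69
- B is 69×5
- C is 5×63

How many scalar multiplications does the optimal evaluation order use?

49500

Order (A(BC)): (BC): 69×5 by 5×63 → 69×63, cost 69·5·63 = 21735; (A(BC)): 75×69 by 69×63 → 75×63, cost 75·69·63 = 326025; cumulative 347760. Total 347760.
Order ((AB)C): (AB): 75×69 by 69×5 → 75×5, cost 75·69·5 = 25875; ((AB)C): 75×5 by 5×63 → 75×63, cost 75·5·63 = 23625; cumulative 49500. Total 49500.
Minimum: 49500.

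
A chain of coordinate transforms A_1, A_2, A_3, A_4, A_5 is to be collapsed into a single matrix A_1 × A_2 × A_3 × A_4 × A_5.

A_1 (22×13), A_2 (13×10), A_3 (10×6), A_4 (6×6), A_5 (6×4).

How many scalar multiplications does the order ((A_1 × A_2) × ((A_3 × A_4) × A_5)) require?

(A_1 × A_2): 22×13 by 13×10 → 22×10, cost 22·13·10 = 2860
(A_3 × A_4): 10×6 by 6×6 → 10×6, cost 10·6·6 = 360
((A_3 × A_4) × A_5): 10×6 by 6×4 → 10×4, cost 10·6·4 = 240; cumulative 600
((A_1 × A_2) × ((A_3 × A_4) × A_5)): 22×10 by 10×4 → 22×4, cost 22·10·4 = 880; cumulative 4340
Total: 4340 scalar multiplications.

4340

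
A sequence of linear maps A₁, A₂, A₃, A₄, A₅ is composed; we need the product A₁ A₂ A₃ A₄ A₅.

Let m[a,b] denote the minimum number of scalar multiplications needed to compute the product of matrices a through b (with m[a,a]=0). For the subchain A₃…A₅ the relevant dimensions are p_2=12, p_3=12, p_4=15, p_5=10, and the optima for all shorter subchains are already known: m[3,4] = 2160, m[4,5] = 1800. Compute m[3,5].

m[3,5] = min over k∈[3,4] of m[3,k]+m[k+1,5]+p_{2}·p_k·p_{5}.
k=3: 0 + 1800 + 12·12·10 = 3240; k=4: 2160 + 0 + 12·15·10 = 3960.
Minimum: 3240 at k=3.

3240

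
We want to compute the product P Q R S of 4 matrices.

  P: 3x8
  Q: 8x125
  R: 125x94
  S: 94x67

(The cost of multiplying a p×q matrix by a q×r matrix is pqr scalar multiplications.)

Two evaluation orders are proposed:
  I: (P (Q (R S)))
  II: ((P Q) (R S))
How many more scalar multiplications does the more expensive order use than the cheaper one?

Order I = (P (Q (R S))): (R S): 125×94 by 94×67 → 125×67, cost 125·94·67 = 787250; (Q (R S)): 8×125 by 125×67 → 8×67, cost 8·125·67 = 67000; cumulative 854250; (P (Q (R S))): 3×8 by 8×67 → 3×67, cost 3·8·67 = 1608; cumulative 855858. Total 855858.
Order II = ((P Q) (R S)): (P Q): 3×8 by 8×125 → 3×125, cost 3·8·125 = 3000; (R S): 125×94 by 94×67 → 125×67, cost 125·94·67 = 787250; ((P Q) (R S)): 3×125 by 125×67 → 3×67, cost 3·125·67 = 25125; cumulative 815375. Total 815375.
Difference: |855858 − 815375| = 40483.

40483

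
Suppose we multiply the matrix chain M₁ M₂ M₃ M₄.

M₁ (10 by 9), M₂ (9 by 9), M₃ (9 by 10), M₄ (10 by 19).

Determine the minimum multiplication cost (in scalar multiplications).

3610

Adjacent pairs: M₁M₂ = 10·9·9 = 810; M₂M₃ = 9·9·10 = 810; M₃M₄ = 9·10·19 = 1710.
Length 3: M₁..M₃: k=1: 0+810+10·9·10=1710; k=2: 810+0+10·9·10=1710 → min 1710 | M₂..M₄: k=2: 0+1710+9·9·19=3249; k=3: 810+0+9·10·19=2520 → min 2520.
Length 4: M₁..M₄: k=1: 0+2520+10·9·19=4230; k=2: 810+1710+10·9·19=4230; k=3: 1710+0+10·10·19=3610 → min 3610.
Optimal order: ((M₁ (M₂ M₃)) M₄) with cost 3610.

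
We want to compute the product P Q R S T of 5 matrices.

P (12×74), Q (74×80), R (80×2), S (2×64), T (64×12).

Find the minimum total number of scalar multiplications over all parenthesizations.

Adjacent pairs: PQ = 12·74·80 = 71040; QR = 74·80·2 = 11840; RS = 80·2·64 = 10240; ST = 2·64·12 = 1536.
Length 3: P..R: k=1: 0+11840+12·74·2=13616; k=2: 71040+0+12·80·2=72960 → min 13616 | Q..S: k=2: 0+10240+74·80·64=389120; k=3: 11840+0+74·2·64=21312 → min 21312 | R..T: k=3: 0+1536+80·2·12=3456; k=4: 10240+0+80·64·12=71680 → min 3456.
Length 4: P..S: k=1: 0+21312+12·74·64=78144; k=2: 71040+10240+12·80·64=142720; k=3: 13616+0+12·2·64=15152 → min 15152 | Q..T: k=2: 0+3456+74·80·12=74496; k=3: 11840+1536+74·2·12=15152; k=4: 21312+0+74·64·12=78144 → min 15152.
Length 5: P..T: k=1: 0+15152+12·74·12=25808; k=2: 71040+3456+12·80·12=86016; k=3: 13616+1536+12·2·12=15440; k=4: 15152+0+12·64·12=24368 → min 15440.
Optimal order: ((P (Q R)) (S T)) with cost 15440.

15440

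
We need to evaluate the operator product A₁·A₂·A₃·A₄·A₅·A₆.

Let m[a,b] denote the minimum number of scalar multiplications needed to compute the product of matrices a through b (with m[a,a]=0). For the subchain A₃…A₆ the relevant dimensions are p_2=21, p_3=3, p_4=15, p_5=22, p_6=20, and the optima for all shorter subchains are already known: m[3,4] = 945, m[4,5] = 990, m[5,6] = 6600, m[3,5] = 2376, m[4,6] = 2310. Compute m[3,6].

3570

m[3,6] = min over k∈[3,5] of m[3,k]+m[k+1,6]+p_{2}·p_k·p_{6}.
k=3: 0 + 2310 + 21·3·20 = 3570; k=4: 945 + 6600 + 21·15·20 = 13845; k=5: 2376 + 0 + 21·22·20 = 11616.
Minimum: 3570 at k=3.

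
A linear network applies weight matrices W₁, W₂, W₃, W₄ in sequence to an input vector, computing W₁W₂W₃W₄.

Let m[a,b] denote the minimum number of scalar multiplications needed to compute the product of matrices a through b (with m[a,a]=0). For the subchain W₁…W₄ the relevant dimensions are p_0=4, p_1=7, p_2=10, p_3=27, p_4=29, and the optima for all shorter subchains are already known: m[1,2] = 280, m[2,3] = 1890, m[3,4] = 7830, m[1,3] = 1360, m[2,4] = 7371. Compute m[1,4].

m[1,4] = min over k∈[1,3] of m[1,k]+m[k+1,4]+p_{0}·p_k·p_{4}.
k=1: 0 + 7371 + 4·7·29 = 8183; k=2: 280 + 7830 + 4·10·29 = 9270; k=3: 1360 + 0 + 4·27·29 = 4492.
Minimum: 4492 at k=3.

4492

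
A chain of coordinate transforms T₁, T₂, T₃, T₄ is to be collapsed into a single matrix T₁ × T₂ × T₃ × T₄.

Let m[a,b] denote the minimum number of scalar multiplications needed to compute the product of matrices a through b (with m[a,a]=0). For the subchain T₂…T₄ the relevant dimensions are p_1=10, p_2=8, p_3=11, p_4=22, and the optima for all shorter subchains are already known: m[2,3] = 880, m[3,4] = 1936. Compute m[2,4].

m[2,4] = min over k∈[2,3] of m[2,k]+m[k+1,4]+p_{1}·p_k·p_{4}.
k=2: 0 + 1936 + 10·8·22 = 3696; k=3: 880 + 0 + 10·11·22 = 3300.
Minimum: 3300 at k=3.

3300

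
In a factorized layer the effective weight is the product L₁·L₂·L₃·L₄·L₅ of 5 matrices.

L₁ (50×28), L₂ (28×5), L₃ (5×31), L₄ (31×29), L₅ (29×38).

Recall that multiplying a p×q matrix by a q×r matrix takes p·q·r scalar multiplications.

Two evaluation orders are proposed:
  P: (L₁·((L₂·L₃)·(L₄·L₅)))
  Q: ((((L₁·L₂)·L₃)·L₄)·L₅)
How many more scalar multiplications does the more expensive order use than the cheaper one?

Order P = (L₁·((L₂·L₃)·(L₄·L₅))): (L₂·L₃): 28×5 by 5×31 → 28×31, cost 28·5·31 = 4340; (L₄·L₅): 31×29 by 29×38 → 31×38, cost 31·29·38 = 34162; ((L₂·L₃)·(L₄·L₅)): 28×31 by 31×38 → 28×38, cost 28·31·38 = 32984; cumulative 71486; (L₁·((L₂·L₃)·(L₄·L₅))): 50×28 by 28×38 → 50×38, cost 50·28·38 = 53200; cumulative 124686. Total 124686.
Order Q = ((((L₁·L₂)·L₃)·L₄)·L₅): (L₁·L₂): 50×28 by 28×5 → 50×5, cost 50·28·5 = 7000; ((L₁·L₂)·L₃): 50×5 by 5×31 → 50×31, cost 50·5·31 = 7750; cumulative 14750; (((L₁·L₂)·L₃)·L₄): 50×31 by 31×29 → 50×29, cost 50·31·29 = 44950; cumulative 59700; ((((L₁·L₂)·L₃)·L₄)·L₅): 50×29 by 29×38 → 50×38, cost 50·29·38 = 55100; cumulative 114800. Total 114800.
Difference: |124686 − 114800| = 9886.

9886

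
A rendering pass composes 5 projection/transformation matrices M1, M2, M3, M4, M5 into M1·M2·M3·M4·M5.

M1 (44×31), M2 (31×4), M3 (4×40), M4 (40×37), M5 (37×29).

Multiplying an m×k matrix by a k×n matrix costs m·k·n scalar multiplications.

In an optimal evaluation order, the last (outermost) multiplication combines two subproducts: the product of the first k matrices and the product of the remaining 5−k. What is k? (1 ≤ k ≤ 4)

Adjacent pairs: M1M2 = 44·31·4 = 5456; M2M3 = 31·4·40 = 4960; M3M4 = 4·40·37 = 5920; M4M5 = 40·37·29 = 42920.
Length 3: M1..M3: k=1: 0+4960+44·31·40=59520; k=2: 5456+0+44·4·40=12496 → min 12496 | M2..M4: k=2: 0+5920+31·4·37=10508; k=3: 4960+0+31·40·37=50840 → min 10508 | M3..M5: k=3: 0+42920+4·40·29=47560; k=4: 5920+0+4·37·29=10212 → min 10212.
Length 4: M1..M4: k=1: 0+10508+44·31·37=60976; k=2: 5456+5920+44·4·37=17888; k=3: 12496+0+44·40·37=77616 → min 17888 | M2..M5: k=2: 0+10212+31·4·29=13808; k=3: 4960+42920+31·40·29=83840; k=4: 10508+0+31·37·29=43771 → min 13808.
Top-level splits: k=1: (M1..M1)·(M2..M5) → 0+13808+44·31·29 = 53364; k=2: (M1..M2)·(M3..M5) → 5456+10212+44·4·29 = 20772; k=3: (M1..M3)·(M4..M5) → 12496+42920+44·40·29 = 106456; k=4: (M1..M4)·(M5..M5) → 17888+0+44·37·29 = 65100.
Best split is after M2, i.e. k = 2.

2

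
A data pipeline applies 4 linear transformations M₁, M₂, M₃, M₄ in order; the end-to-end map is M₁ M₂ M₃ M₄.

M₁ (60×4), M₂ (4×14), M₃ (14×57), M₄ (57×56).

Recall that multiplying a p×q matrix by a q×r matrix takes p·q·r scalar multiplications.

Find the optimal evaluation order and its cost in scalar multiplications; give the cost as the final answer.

Adjacent pairs: M₁M₂ = 60·4·14 = 3360; M₂M₃ = 4·14·57 = 3192; M₃M₄ = 14·57·56 = 44688.
Length 3: M₁..M₃: k=1: 0+3192+60·4·57=16872; k=2: 3360+0+60·14·57=51240 → min 16872 | M₂..M₄: k=2: 0+44688+4·14·56=47824; k=3: 3192+0+4·57·56=15960 → min 15960.
Length 4: M₁..M₄: k=1: 0+15960+60·4·56=29400; k=2: 3360+44688+60·14·56=95088; k=3: 16872+0+60·57·56=208392 → min 29400.
Optimal parenthesization: (M₁ ((M₂ M₃) M₄)) with cost 29400.

29400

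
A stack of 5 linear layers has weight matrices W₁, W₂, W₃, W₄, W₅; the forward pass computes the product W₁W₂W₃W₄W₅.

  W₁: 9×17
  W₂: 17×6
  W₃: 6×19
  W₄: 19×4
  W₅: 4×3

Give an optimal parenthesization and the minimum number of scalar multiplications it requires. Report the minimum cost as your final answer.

1293

Adjacent pairs: W₁W₂ = 9·17·6 = 918; W₂W₃ = 17·6·19 = 1938; W₃W₄ = 6·19·4 = 456; W₄W₅ = 19·4·3 = 228.
Length 3: W₁..W₃: k=1: 0+1938+9·17·19=4845; k=2: 918+0+9·6·19=1944 → min 1944 | W₂..W₄: k=2: 0+456+17·6·4=864; k=3: 1938+0+17·19·4=3230 → min 864 | W₃..W₅: k=3: 0+228+6·19·3=570; k=4: 456+0+6·4·3=528 → min 528.
Length 4: W₁..W₄: k=1: 0+864+9·17·4=1476; k=2: 918+456+9·6·4=1590; k=3: 1944+0+9·19·4=2628 → min 1476 | W₂..W₅: k=2: 0+528+17·6·3=834; k=3: 1938+228+17·19·3=3135; k=4: 864+0+17·4·3=1068 → min 834.
Length 5: W₁..W₅: k=1: 0+834+9·17·3=1293; k=2: 918+528+9·6·3=1608; k=3: 1944+228+9·19·3=2685; k=4: 1476+0+9·4·3=1584 → min 1293.
Optimal parenthesization: (W₁(W₂((W₃W₄)W₅))) with cost 1293.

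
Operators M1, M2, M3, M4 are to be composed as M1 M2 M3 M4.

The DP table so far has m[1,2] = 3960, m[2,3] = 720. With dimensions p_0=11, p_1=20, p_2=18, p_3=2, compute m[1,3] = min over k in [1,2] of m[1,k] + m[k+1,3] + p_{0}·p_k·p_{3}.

1160

m[1,3] = min over k∈[1,2] of m[1,k]+m[k+1,3]+p_{0}·p_k·p_{3}.
k=1: 0 + 720 + 11·20·2 = 1160; k=2: 3960 + 0 + 11·18·2 = 4356.
Minimum: 1160 at k=1.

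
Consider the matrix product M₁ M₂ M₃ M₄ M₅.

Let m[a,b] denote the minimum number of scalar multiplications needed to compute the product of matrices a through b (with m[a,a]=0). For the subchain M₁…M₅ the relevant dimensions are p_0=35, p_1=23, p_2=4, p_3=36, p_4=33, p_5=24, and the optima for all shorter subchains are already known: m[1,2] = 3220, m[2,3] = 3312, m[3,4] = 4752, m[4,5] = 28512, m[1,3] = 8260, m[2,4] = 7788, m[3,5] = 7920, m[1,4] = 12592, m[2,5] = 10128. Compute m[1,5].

14500

m[1,5] = min over k∈[1,4] of m[1,k]+m[k+1,5]+p_{0}·p_k·p_{5}.
k=1: 0 + 10128 + 35·23·24 = 29448; k=2: 3220 + 7920 + 35·4·24 = 14500; k=3: 8260 + 28512 + 35·36·24 = 67012; k=4: 12592 + 0 + 35·33·24 = 40312.
Minimum: 14500 at k=2.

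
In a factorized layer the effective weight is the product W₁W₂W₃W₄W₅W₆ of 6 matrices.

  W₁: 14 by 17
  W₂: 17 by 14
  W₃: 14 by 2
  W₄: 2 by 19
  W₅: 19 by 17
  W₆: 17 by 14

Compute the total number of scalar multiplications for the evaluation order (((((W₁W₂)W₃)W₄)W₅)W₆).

(W₁W₂): 14×17 by 17×14 → 14×14, cost 14·17·14 = 3332
((W₁W₂)W₃): 14×14 by 14×2 → 14×2, cost 14·14·2 = 392; cumulative 3724
(((W₁W₂)W₃)W₄): 14×2 by 2×19 → 14×19, cost 14·2·19 = 532; cumulative 4256
((((W₁W₂)W₃)W₄)W₅): 14×19 by 19×17 → 14×17, cost 14·19·17 = 4522; cumulative 8778
(((((W₁W₂)W₃)W₄)W₅)W₆): 14×17 by 17×14 → 14×14, cost 14·17·14 = 3332; cumulative 12110
Total: 12110 scalar multiplications.

12110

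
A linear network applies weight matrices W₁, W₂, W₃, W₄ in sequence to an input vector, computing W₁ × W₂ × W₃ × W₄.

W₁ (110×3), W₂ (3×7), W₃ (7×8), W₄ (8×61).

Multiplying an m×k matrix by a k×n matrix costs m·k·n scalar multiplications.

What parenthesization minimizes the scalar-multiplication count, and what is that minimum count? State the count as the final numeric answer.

21762

Adjacent pairs: W₁W₂ = 110·3·7 = 2310; W₂W₃ = 3·7·8 = 168; W₃W₄ = 7·8·61 = 3416.
Length 3: W₁..W₃: k=1: 0+168+110·3·8=2808; k=2: 2310+0+110·7·8=8470 → min 2808 | W₂..W₄: k=2: 0+3416+3·7·61=4697; k=3: 168+0+3·8·61=1632 → min 1632.
Length 4: W₁..W₄: k=1: 0+1632+110·3·61=21762; k=2: 2310+3416+110·7·61=52696; k=3: 2808+0+110·8·61=56488 → min 21762.
Optimal parenthesization: (W₁ × ((W₂ × W₃) × W₄)) with cost 21762.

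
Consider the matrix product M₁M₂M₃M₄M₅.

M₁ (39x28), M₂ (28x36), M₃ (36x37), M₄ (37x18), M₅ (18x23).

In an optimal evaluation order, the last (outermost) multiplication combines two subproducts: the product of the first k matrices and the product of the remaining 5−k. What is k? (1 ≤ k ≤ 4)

Adjacent pairs: M₁M₂ = 39·28·36 = 39312; M₂M₃ = 28·36·37 = 37296; M₃M₄ = 36·37·18 = 23976; M₄M₅ = 37·18·23 = 15318.
Length 3: M₁..M₃: k=1: 0+37296+39·28·37=77700; k=2: 39312+0+39·36·37=91260 → min 77700 | M₂..M₄: k=2: 0+23976+28·36·18=42120; k=3: 37296+0+28·37·18=55944 → min 42120 | M₃..M₅: k=3: 0+15318+36·37·23=45954; k=4: 23976+0+36·18·23=38880 → min 38880.
Length 4: M₁..M₄: k=1: 0+42120+39·28·18=61776; k=2: 39312+23976+39·36·18=88560; k=3: 77700+0+39·37·18=103674 → min 61776 | M₂..M₅: k=2: 0+38880+28·36·23=62064; k=3: 37296+15318+28·37·23=76442; k=4: 42120+0+28·18·23=53712 → min 53712.
Top-level splits: k=1: (M₁..M₁)·(M₂..M₅) → 0+53712+39·28·23 = 78828; k=2: (M₁..M₂)·(M₃..M₅) → 39312+38880+39·36·23 = 110484; k=3: (M₁..M₃)·(M₄..M₅) → 77700+15318+39·37·23 = 126207; k=4: (M₁..M₄)·(M₅..M₅) → 61776+0+39·18·23 = 77922.
Best split is after M₄, i.e. k = 4.

4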